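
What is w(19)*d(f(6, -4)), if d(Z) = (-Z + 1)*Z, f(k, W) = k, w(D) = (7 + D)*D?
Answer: -14820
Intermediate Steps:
w(D) = D*(7 + D)
d(Z) = Z*(1 - Z) (d(Z) = (1 - Z)*Z = Z*(1 - Z))
w(19)*d(f(6, -4)) = (19*(7 + 19))*(6*(1 - 1*6)) = (19*26)*(6*(1 - 6)) = 494*(6*(-5)) = 494*(-30) = -14820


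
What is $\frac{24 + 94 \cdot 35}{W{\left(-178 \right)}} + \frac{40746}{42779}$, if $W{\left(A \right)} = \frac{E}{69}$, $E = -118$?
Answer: $- \frac{4888647393}{2523961} \approx -1936.9$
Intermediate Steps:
$W{\left(A \right)} = - \frac{118}{69}$
$\frac{24 + 94 \cdot 35}{W{\left(-178 \right)}} + \frac{40746}{42779} = \frac{24 + 94 \cdot 35}{- \frac{118}{69}} + \frac{40746}{42779} = \left(24 + 3290\right) \left(- \frac{69}{118}\right) + 40746 \cdot \frac{1}{42779} = 3314 \left(- \frac{69}{118}\right) + \frac{40746}{42779} = - \frac{114333}{59} + \frac{40746}{42779} = - \frac{4888647393}{2523961}$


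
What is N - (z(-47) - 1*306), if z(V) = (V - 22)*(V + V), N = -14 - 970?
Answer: -7164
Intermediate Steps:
N = -984
z(V) = 2*V*(-22 + V) (z(V) = (-22 + V)*(2*V) = 2*V*(-22 + V))
N - (z(-47) - 1*306) = -984 - (2*(-47)*(-22 - 47) - 1*306) = -984 - (2*(-47)*(-69) - 306) = -984 - (6486 - 306) = -984 - 1*6180 = -984 - 6180 = -7164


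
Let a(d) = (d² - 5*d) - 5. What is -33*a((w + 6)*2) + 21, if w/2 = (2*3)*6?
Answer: -777162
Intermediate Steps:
w = 72 (w = 2*((2*3)*6) = 2*(6*6) = 2*36 = 72)
a(d) = -5 + d² - 5*d
-33*a((w + 6)*2) + 21 = -33*(-5 + ((72 + 6)*2)² - 5*(72 + 6)*2) + 21 = -33*(-5 + (78*2)² - 390*2) + 21 = -33*(-5 + 156² - 5*156) + 21 = -33*(-5 + 24336 - 780) + 21 = -33*23551 + 21 = -777183 + 21 = -777162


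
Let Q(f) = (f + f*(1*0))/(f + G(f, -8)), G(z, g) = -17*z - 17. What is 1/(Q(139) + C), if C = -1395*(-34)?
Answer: 2241/106290491 ≈ 2.1084e-5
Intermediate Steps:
G(z, g) = -17 - 17*z
Q(f) = f/(-17 - 16*f) (Q(f) = (f + f*(1*0))/(f + (-17 - 17*f)) = (f + f*0)/(-17 - 16*f) = (f + 0)/(-17 - 16*f) = f/(-17 - 16*f))
C = 47430
1/(Q(139) + C) = 1/(-1*139/(17 + 16*139) + 47430) = 1/(-1*139/(17 + 2224) + 47430) = 1/(-1*139/2241 + 47430) = 1/(-1*139*1/2241 + 47430) = 1/(-139/2241 + 47430) = 1/(106290491/2241) = 2241/106290491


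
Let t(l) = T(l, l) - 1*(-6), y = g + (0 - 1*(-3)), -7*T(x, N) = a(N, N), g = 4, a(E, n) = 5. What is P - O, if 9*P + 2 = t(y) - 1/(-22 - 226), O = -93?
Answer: 1458743/15624 ≈ 93.365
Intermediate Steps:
T(x, N) = -5/7 (T(x, N) = -1/7*5 = -5/7)
y = 7 (y = 4 + (0 - 1*(-3)) = 4 + (0 + 3) = 4 + 3 = 7)
t(l) = 37/7 (t(l) = -5/7 - 1*(-6) = -5/7 + 6 = 37/7)
P = 5711/15624 (P = -2/9 + (37/7 - 1/(-22 - 226))/9 = -2/9 + (37/7 - 1/(-248))/9 = -2/9 + (37/7 - 1*(-1/248))/9 = -2/9 + (37/7 + 1/248)/9 = -2/9 + (1/9)*(9183/1736) = -2/9 + 3061/5208 = 5711/15624 ≈ 0.36553)
P - O = 5711/15624 - 1*(-93) = 5711/15624 + 93 = 1458743/15624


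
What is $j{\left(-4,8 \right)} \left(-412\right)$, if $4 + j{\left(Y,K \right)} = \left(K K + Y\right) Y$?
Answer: $100528$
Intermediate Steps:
$j{\left(Y,K \right)} = -4 + Y \left(Y + K^{2}\right)$ ($j{\left(Y,K \right)} = -4 + \left(K K + Y\right) Y = -4 + \left(K^{2} + Y\right) Y = -4 + \left(Y + K^{2}\right) Y = -4 + Y \left(Y + K^{2}\right)$)
$j{\left(-4,8 \right)} \left(-412\right) = \left(-4 + \left(-4\right)^{2} - 4 \cdot 8^{2}\right) \left(-412\right) = \left(-4 + 16 - 256\right) \left(-412\right) = \left(-244\right) \left(-412\right) = 100528$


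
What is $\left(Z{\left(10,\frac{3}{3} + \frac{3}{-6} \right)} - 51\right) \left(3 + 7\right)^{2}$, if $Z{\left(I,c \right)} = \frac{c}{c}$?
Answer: $-5000$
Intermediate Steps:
$Z{\left(I,c \right)} = 1$
$\left(Z{\left(10,\frac{3}{3} + \frac{3}{-6} \right)} - 51\right) \left(3 + 7\right)^{2} = \left(1 - 51\right) \left(3 + 7\right)^{2} = - 50 \cdot 10^{2} = \left(-50\right) 100 = -5000$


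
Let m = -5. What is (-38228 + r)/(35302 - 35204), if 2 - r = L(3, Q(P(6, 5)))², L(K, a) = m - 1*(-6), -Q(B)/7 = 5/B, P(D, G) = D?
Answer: -5461/14 ≈ -390.07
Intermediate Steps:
Q(B) = -35/B
L(K, a) = 1 (L(K, a) = -5 - 1*(-6) = -5 + 6 = 1)
r = 1 (r = 2 - 1*1² = 2 - 1*1 = 2 - 1 = 1)
(-38228 + r)/(35302 - 35204) = (-38228 + 1)/(35302 - 35204) = -38227/98 = -38227*1/98 = -5461/14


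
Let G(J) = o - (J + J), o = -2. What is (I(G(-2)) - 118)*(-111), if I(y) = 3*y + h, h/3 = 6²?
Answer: 444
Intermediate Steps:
G(J) = -2 - 2*J (G(J) = -2 - (J + J) = -2 - 2*J)
h = 108 (h = 3*6² = 3*36 = 108)
I(y) = 108 + 3*y (I(y) = 3*y + 108 = 108 + 3*y)
(I(G(-2)) - 118)*(-111) = ((108 + 3*(-2 - 2*(-2))) - 118)*(-111) = ((108 + 3*(-2 + 4)) - 118)*(-111) = ((108 + 3*2) - 118)*(-111) = ((108 + 6) - 118)*(-111) = (114 - 118)*(-111) = -4*(-111) = 444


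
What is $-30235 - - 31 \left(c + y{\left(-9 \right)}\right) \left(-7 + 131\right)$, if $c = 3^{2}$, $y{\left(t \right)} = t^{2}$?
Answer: $315725$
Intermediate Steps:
$c = 9$
$-30235 - - 31 \left(c + y{\left(-9 \right)}\right) \left(-7 + 131\right) = -30235 - - 31 \left(9 + \left(-9\right)^{2}\right) \left(-7 + 131\right) = -30235 - - 31 \left(9 + 81\right) 124 = -30235 - - 31 \cdot 90 \cdot 124 = -30235 - \left(-31\right) 11160 = -30235 - -345960 = -30235 + 345960 = 315725$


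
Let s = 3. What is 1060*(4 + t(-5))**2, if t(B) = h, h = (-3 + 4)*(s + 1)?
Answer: 67840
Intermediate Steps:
h = 4 (h = (-3 + 4)*(3 + 1) = 1*4 = 4)
t(B) = 4
1060*(4 + t(-5))**2 = 1060*(4 + 4)**2 = 1060*8**2 = 1060*64 = 67840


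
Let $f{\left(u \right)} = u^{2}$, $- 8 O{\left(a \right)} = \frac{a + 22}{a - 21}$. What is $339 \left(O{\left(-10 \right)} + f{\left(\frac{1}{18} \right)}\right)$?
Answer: $\frac{58421}{3348} \approx 17.45$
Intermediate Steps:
$O{\left(a \right)} = - \frac{22 + a}{8 \left(-21 + a\right)}$ ($O{\left(a \right)} = - \frac{\left(a + 22\right) \frac{1}{a - 21}}{8} = - \frac{\left(22 + a\right) \frac{1}{-21 + a}}{8} = - \frac{\frac{1}{-21 + a} \left(22 + a\right)}{8} = - \frac{22 + a}{8 \left(-21 + a\right)}$)
$339 \left(O{\left(-10 \right)} + f{\left(\frac{1}{18} \right)}\right) = 339 \left(\frac{-22 - -10}{8 \left(-21 - 10\right)} + \left(\frac{1}{18}\right)^{2}\right) = 339 \left(\frac{-22 + 10}{8 \left(-31\right)} + \left(\frac{1}{18}\right)^{2}\right) = 339 \left(\frac{1}{8} \left(- \frac{1}{31}\right) \left(-12\right) + \frac{1}{324}\right) = 339 \left(\frac{3}{62} + \frac{1}{324}\right) = 339 \cdot \frac{517}{10044} = \frac{58421}{3348}$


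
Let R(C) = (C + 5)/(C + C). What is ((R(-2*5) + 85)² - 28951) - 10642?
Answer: -517207/16 ≈ -32325.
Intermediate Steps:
R(C) = (5 + C)/(2*C) (R(C) = (5 + C)/((2*C)) = (5 + C)*(1/(2*C)) = (5 + C)/(2*C))
((R(-2*5) + 85)² - 28951) - 10642 = (((5 - 2*5)/(2*((-2*5))) + 85)² - 28951) - 10642 = (((½)*(5 - 10)/(-10) + 85)² - 28951) - 10642 = (((½)*(-⅒)*(-5) + 85)² - 28951) - 10642 = ((¼ + 85)² - 28951) - 10642 = ((341/4)² - 28951) - 10642 = (116281/16 - 28951) - 10642 = -346935/16 - 10642 = -517207/16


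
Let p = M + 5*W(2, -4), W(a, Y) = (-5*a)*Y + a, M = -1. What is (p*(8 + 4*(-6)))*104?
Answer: -347776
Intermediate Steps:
W(a, Y) = a - 5*Y*a (W(a, Y) = -5*Y*a + a = a - 5*Y*a)
p = 209 (p = -1 + 5*(2*(1 - 5*(-4))) = -1 + 5*(2*(1 + 20)) = -1 + 5*(2*21) = -1 + 5*42 = -1 + 210 = 209)
(p*(8 + 4*(-6)))*104 = (209*(8 + 4*(-6)))*104 = (209*(8 - 24))*104 = (209*(-16))*104 = -3344*104 = -347776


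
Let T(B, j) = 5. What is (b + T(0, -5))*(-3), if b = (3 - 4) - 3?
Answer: -3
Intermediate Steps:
b = -4 (b = -1 - 3 = -4)
(b + T(0, -5))*(-3) = (-4 + 5)*(-3) = 1*(-3) = -3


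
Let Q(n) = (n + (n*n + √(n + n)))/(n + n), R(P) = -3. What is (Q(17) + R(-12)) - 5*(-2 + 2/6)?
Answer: 43/3 + √34/34 ≈ 14.505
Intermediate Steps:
Q(n) = (n + n² + √2*√n)/(2*n) (Q(n) = (n + (n² + √(2*n)))/((2*n)) = (n + (n² + √2*√n))*(1/(2*n)) = (n + n² + √2*√n)*(1/(2*n)) = (n + n² + √2*√n)/(2*n))
(Q(17) + R(-12)) - 5*(-2 + 2/6) = ((½ + (½)*17 + √2/(2*√17)) - 3) - 5*(-2 + 2/6) = ((½ + 17/2 + √2*(√17/17)/2) - 3) - 5*(-2 + 2*(⅙)) = ((½ + 17/2 + √34/34) - 3) - 5*(-2 + ⅓) = ((9 + √34/34) - 3) - 5*(-5/3) = (6 + √34/34) + 25/3 = 43/3 + √34/34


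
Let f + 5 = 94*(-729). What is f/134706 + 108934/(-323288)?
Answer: -5240369/6196476 ≈ -0.84570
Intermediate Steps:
f = -68531 (f = -5 + 94*(-729) = -5 - 68526 = -68531)
f/134706 + 108934/(-323288) = -68531/134706 + 108934/(-323288) = -68531*1/134706 + 108934*(-1/323288) = -68531/134706 - 31/92 = -5240369/6196476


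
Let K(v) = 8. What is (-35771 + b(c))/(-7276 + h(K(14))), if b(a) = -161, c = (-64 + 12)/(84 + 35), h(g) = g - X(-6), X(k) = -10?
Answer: 17966/3629 ≈ 4.9507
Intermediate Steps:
h(g) = 10 + g (h(g) = g - 1*(-10) = g + 10 = 10 + g)
c = -52/119 ≈ -0.43698
(-35771 + b(c))/(-7276 + h(K(14))) = (-35771 - 161)/(-7276 + (10 + 8)) = -35932/(-7276 + 18) = -35932/(-7258) = -35932*(-1/7258) = 17966/3629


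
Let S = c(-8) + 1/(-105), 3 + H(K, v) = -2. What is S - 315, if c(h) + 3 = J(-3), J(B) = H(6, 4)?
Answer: -33916/105 ≈ -323.01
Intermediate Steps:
H(K, v) = -5 (H(K, v) = -3 - 2 = -5)
J(B) = -5
c(h) = -8 (c(h) = -3 - 5 = -8)
S = -841/105 (S = -8 + 1/(-105) = -8 - 1/105 = -841/105 ≈ -8.0095)
S - 315 = -841/105 - 315 = -33916/105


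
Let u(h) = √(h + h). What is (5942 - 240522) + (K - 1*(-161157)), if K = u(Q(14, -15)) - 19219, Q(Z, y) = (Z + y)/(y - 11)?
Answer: -92642 + √13/13 ≈ -92642.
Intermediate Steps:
Q(Z, y) = (Z + y)/(-11 + y)
u(h) = √2*√h (u(h) = √(2*h) = √2*√h)
K = -19219 + √13/13 (K = √2*√((14 - 15)/(-11 - 15)) - 19219 = √2*√(-1/(-26)) - 19219 = √2*√(-1/26*(-1)) - 19219 = √2*√(1/26) - 19219 = √2*(√26/26) - 19219 = √13/13 - 19219 = -19219 + √13/13 ≈ -19219.)
(5942 - 240522) + (K - 1*(-161157)) = (5942 - 240522) + ((-19219 + √13/13) - 1*(-161157)) = -234580 + ((-19219 + √13/13) + 161157) = -234580 + (141938 + √13/13) = -92642 + √13/13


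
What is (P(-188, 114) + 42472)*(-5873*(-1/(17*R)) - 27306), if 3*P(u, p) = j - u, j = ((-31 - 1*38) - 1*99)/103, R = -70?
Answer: -30510650061398/26265 ≈ -1.1616e+9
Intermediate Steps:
j = -168/103 (j = ((-31 - 38) - 99)*(1/103) = (-69 - 99)*(1/103) = -168*1/103 = -168/103 ≈ -1.6311)
P(u, p) = -56/103 - u/3 (P(u, p) = (-168/103 - u)/3 = -56/103 - u/3)
(P(-188, 114) + 42472)*(-5873*(-1/(17*R)) - 27306) = ((-56/103 - ⅓*(-188)) + 42472)*(-5873/((-17*(-70))) - 27306) = ((-56/103 + 188/3) + 42472)*(-5873/1190 - 27306) = (19196/309 + 42472)*(-5873*1/1190 - 27306) = 13143044*(-839/170 - 27306)/309 = (13143044/309)*(-4642859/170) = -30510650061398/26265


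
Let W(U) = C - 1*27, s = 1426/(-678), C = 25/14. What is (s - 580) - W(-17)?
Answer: -2642995/4746 ≈ -556.89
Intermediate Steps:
C = 25/14 (C = 25*(1/14) = 25/14 ≈ 1.7857)
s = -713/339 (s = 1426*(-1/678) = -713/339 ≈ -2.1032)
W(U) = -353/14 (W(U) = 25/14 - 1*27 = 25/14 - 27 = -353/14)
(s - 580) - W(-17) = (-713/339 - 580) - 1*(-353/14) = -197333/339 + 353/14 = -2642995/4746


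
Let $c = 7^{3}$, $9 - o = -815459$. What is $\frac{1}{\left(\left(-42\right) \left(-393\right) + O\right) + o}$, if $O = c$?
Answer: $\frac{1}{832317} \approx 1.2015 \cdot 10^{-6}$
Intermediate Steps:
$o = 815468$ ($o = 9 - -815459 = 9 + 815459 = 815468$)
$c = 343$
$O = 343$
$\frac{1}{\left(\left(-42\right) \left(-393\right) + O\right) + o} = \frac{1}{\left(\left(-42\right) \left(-393\right) + 343\right) + 815468} = \frac{1}{\left(16506 + 343\right) + 815468} = \frac{1}{16849 + 815468} = \frac{1}{832317}$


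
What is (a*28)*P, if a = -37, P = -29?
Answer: 30044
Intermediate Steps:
(a*28)*P = -37*28*(-29) = -1036*(-29) = 30044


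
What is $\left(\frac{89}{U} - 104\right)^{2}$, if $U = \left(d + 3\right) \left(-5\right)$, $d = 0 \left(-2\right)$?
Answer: $\frac{2719201}{225} \approx 12085.0$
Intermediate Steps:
$d = 0$
$U = -15$ ($U = \left(0 + 3\right) \left(-5\right) = 3 \left(-5\right) = -15$)
$\left(\frac{89}{U} - 104\right)^{2} = \left(\frac{89}{-15} - 104\right)^{2} = \left(89 \left(- \frac{1}{15}\right) - 104\right)^{2} = \left(- \frac{89}{15} - 104\right)^{2} = \left(- \frac{1649}{15}\right)^{2} = \frac{2719201}{225}$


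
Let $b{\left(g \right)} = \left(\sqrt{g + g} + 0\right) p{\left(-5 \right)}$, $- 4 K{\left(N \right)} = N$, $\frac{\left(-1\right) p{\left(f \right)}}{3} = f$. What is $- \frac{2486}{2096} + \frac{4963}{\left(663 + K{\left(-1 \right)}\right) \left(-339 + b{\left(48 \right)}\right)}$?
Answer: $- \frac{14990264843}{12355451544} - \frac{56720 \sqrt{6}}{11789553} \approx -1.225$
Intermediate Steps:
$p{\left(f \right)} = - 3 f$
$K{\left(N \right)} = - \frac{N}{4}$
$b{\left(g \right)} = 15 \sqrt{2} \sqrt{g}$ ($b{\left(g \right)} = \left(\sqrt{g + g} + 0\right) \left(\left(-3\right) \left(-5\right)\right) = \left(\sqrt{2 g} + 0\right) 15 = \left(\sqrt{2} \sqrt{g} + 0\right) 15 = \sqrt{2} \sqrt{g} 15 = 15 \sqrt{2} \sqrt{g}$)
$- \frac{2486}{2096} + \frac{4963}{\left(663 + K{\left(-1 \right)}\right) \left(-339 + b{\left(48 \right)}\right)} = - \frac{2486}{2096} + \frac{4963}{\left(663 - - \frac{1}{4}\right) \left(-339 + 15 \sqrt{2} \sqrt{48}\right)} = \left(-2486\right) \frac{1}{2096} + \frac{4963}{\left(663 + \frac{1}{4}\right) \left(-339 + 15 \sqrt{2} \cdot 4 \sqrt{3}\right)} = - \frac{1243}{1048} + \frac{4963}{\frac{2653}{4} \left(-339 + 60 \sqrt{6}\right)} = - \frac{1243}{1048} + \frac{4963}{- \frac{899367}{4} + 39795 \sqrt{6}}$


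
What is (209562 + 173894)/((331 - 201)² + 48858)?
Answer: 191728/32879 ≈ 5.8313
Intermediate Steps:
(209562 + 173894)/((331 - 201)² + 48858) = 383456/(130² + 48858) = 383456/(16900 + 48858) = 383456/65758 = 383456*(1/65758) = 191728/32879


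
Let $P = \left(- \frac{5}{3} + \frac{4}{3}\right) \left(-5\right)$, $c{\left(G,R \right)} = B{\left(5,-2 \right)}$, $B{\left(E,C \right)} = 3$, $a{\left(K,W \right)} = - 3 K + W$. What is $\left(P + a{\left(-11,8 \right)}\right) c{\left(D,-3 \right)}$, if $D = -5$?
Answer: $128$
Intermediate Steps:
$a{\left(K,W \right)} = W - 3 K$
$c{\left(G,R \right)} = 3$
$P = \frac{5}{3}$ ($P = \left(\left(-5\right) \frac{1}{3} + 4 \cdot \frac{1}{3}\right) \left(-5\right) = \left(- \frac{5}{3} + \frac{4}{3}\right) \left(-5\right) = \left(- \frac{1}{3}\right) \left(-5\right) = \frac{5}{3} \approx 1.6667$)
$\left(P + a{\left(-11,8 \right)}\right) c{\left(D,-3 \right)} = \left(\frac{5}{3} + \left(8 - -33\right)\right) 3 = \left(\frac{5}{3} + \left(8 + 33\right)\right) 3 = \left(\frac{5}{3} + 41\right) 3 = \frac{128}{3} \cdot 3 = 128$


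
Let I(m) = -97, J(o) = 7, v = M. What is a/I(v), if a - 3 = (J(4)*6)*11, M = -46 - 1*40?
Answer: -465/97 ≈ -4.7938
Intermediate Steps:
M = -86 (M = -46 - 40 = -86)
v = -86
a = 465 (a = 3 + (7*6)*11 = 3 + 42*11 = 3 + 462 = 465)
a/I(v) = 465/(-97) = 465*(-1/97) = -465/97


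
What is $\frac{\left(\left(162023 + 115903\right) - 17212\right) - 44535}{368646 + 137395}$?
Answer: $\frac{216179}{506041} \approx 0.4272$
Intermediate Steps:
$\frac{\left(\left(162023 + 115903\right) - 17212\right) - 44535}{368646 + 137395} = \frac{\left(277926 - 17212\right) - 44535}{506041} = \left(260714 - 44535\right) \frac{1}{506041} = 216179 \cdot \frac{1}{506041} = \frac{216179}{506041}$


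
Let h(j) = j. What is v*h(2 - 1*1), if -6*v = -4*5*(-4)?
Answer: -40/3 ≈ -13.333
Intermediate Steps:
v = -40/3 (v = -(-4*5)*(-4)/6 = -(-10)*(-4)/3 = -⅙*80 = -40/3 ≈ -13.333)
v*h(2 - 1*1) = -40*(2 - 1*1)/3 = -40*(2 - 1)/3 = -40/3*1 = -40/3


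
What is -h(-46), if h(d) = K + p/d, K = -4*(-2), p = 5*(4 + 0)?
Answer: -174/23 ≈ -7.5652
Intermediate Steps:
p = 20 (p = 5*4 = 20)
K = 8
h(d) = 8 + 20/d
-h(-46) = -(8 + 20/(-46)) = -(8 + 20*(-1/46)) = -(8 - 10/23) = -1*174/23 = -174/23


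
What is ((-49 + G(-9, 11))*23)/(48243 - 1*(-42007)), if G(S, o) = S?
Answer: -667/45125 ≈ -0.014781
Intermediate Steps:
((-49 + G(-9, 11))*23)/(48243 - 1*(-42007)) = ((-49 - 9)*23)/(48243 - 1*(-42007)) = (-58*23)/(48243 + 42007) = -1334/90250 = -1334*1/90250 = -667/45125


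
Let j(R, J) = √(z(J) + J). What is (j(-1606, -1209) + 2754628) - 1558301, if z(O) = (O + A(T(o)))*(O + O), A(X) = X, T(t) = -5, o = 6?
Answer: 1196327 + 3*√326027 ≈ 1.1980e+6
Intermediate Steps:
z(O) = 2*O*(-5 + O) (z(O) = (O - 5)*(O + O) = (-5 + O)*(2*O) = 2*O*(-5 + O))
j(R, J) = √(J + 2*J*(-5 + J)) (j(R, J) = √(2*J*(-5 + J) + J) = √(J + 2*J*(-5 + J)))
(j(-1606, -1209) + 2754628) - 1558301 = (√(-1209*(-9 + 2*(-1209))) + 2754628) - 1558301 = (√(-1209*(-9 - 2418)) + 2754628) - 1558301 = (√(-1209*(-2427)) + 2754628) - 1558301 = (√2934243 + 2754628) - 1558301 = (3*√326027 + 2754628) - 1558301 = (2754628 + 3*√326027) - 1558301 = 1196327 + 3*√326027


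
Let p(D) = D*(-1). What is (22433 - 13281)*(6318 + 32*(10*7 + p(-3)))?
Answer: 79201408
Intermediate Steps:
p(D) = -D
(22433 - 13281)*(6318 + 32*(10*7 + p(-3))) = (22433 - 13281)*(6318 + 32*(10*7 - 1*(-3))) = 9152*(6318 + 32*(70 + 3)) = 9152*(6318 + 32*73) = 9152*(6318 + 2336) = 9152*8654 = 79201408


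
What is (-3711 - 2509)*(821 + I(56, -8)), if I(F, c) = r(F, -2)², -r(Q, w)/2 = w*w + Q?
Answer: -94674620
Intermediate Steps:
r(Q, w) = -2*Q - 2*w² (r(Q, w) = -2*(w*w + Q) = -2*(w² + Q) = -2*(Q + w²) = -2*Q - 2*w²)
I(F, c) = (-8 - 2*F)² (I(F, c) = (-2*F - 2*(-2)²)² = (-2*F - 2*4)² = (-2*F - 8)² = (-8 - 2*F)²)
(-3711 - 2509)*(821 + I(56, -8)) = (-3711 - 2509)*(821 + 4*(4 + 56)²) = -6220*(821 + 4*60²) = -6220*(821 + 4*3600) = -6220*(821 + 14400) = -6220*15221 = -94674620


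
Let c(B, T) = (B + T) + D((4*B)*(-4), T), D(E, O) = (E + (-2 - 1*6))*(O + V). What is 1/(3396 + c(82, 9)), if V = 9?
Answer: -1/20273 ≈ -4.9327e-5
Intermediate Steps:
D(E, O) = (-8 + E)*(9 + O) (D(E, O) = (E + (-2 - 1*6))*(O + 9) = (E + (-2 - 6))*(9 + O) = (E - 8)*(9 + O) = (-8 + E)*(9 + O))
c(B, T) = -72 - 143*B - 7*T - 16*B*T (c(B, T) = (B + T) + (-72 - 8*T + 9*((4*B)*(-4)) + ((4*B)*(-4))*T) = (B + T) + (-72 - 8*T + 9*(-16*B) + (-16*B)*T) = (B + T) + (-72 - 8*T - 144*B - 16*B*T) = (B + T) + (-72 - 144*B - 8*T - 16*B*T) = -72 - 143*B - 7*T - 16*B*T)
1/(3396 + c(82, 9)) = 1/(3396 + (-72 - 143*82 - 7*9 - 16*82*9)) = 1/(3396 + (-72 - 11726 - 63 - 11808)) = 1/(3396 - 23669) = 1/(-20273) = -1/20273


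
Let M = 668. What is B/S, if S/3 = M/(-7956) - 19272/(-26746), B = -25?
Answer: -221657475/16932713 ≈ -13.090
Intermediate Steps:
S = 16932713/8866299 (S = 3*(668/(-7956) - 19272/(-26746)) = 3*(668*(-1/7956) - 19272*(-1/26746)) = 3*(-167/1989 + 9636/13373) = 3*(16932713/26598897) = 16932713/8866299 ≈ 1.9098)
B/S = -25/16932713/8866299 = -25*8866299/16932713 = -221657475/16932713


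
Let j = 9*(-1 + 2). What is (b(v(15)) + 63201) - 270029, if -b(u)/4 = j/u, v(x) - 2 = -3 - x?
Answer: -827303/4 ≈ -2.0683e+5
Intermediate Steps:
v(x) = -1 - x (v(x) = 2 + (-3 - x) = -1 - x)
j = 9 (j = 9*1 = 9)
b(u) = -36/u
(b(v(15)) + 63201) - 270029 = (-36/(-1 - 1*15) + 63201) - 270029 = (-36/(-1 - 15) + 63201) - 270029 = (-36/(-16) + 63201) - 270029 = (-36*(-1/16) + 63201) - 270029 = (9/4 + 63201) - 270029 = 252813/4 - 270029 = -827303/4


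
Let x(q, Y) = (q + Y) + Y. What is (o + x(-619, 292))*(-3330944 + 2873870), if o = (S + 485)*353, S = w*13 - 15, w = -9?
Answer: -56939536476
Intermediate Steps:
S = -132 (S = -9*13 - 15 = -117 - 15 = -132)
x(q, Y) = q + 2*Y (x(q, Y) = (Y + q) + Y = q + 2*Y)
o = 124609 (o = (-132 + 485)*353 = 353*353 = 124609)
(o + x(-619, 292))*(-3330944 + 2873870) = (124609 + (-619 + 2*292))*(-3330944 + 2873870) = (124609 + (-619 + 584))*(-457074) = (124609 - 35)*(-457074) = 124574*(-457074) = -56939536476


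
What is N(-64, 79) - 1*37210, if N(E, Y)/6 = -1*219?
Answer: -38524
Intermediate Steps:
N(E, Y) = -1314 (N(E, Y) = 6*(-1*219) = 6*(-219) = -1314)
N(-64, 79) - 1*37210 = -1314 - 1*37210 = -1314 - 37210 = -38524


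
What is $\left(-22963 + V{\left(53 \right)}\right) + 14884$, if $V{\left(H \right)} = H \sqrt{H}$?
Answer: $-8079 + 53 \sqrt{53} \approx -7693.2$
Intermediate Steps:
$V{\left(H \right)} = H^{\frac{3}{2}}$
$\left(-22963 + V{\left(53 \right)}\right) + 14884 = \left(-22963 + 53^{\frac{3}{2}}\right) + 14884 = \left(-22963 + 53 \sqrt{53}\right) + 14884 = -8079 + 53 \sqrt{53}$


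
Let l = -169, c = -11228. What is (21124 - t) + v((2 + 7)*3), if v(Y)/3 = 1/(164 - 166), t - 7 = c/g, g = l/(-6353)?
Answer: 149800007/338 ≈ 4.4320e+5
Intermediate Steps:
g = 169/6353 (g = -169/(-6353) = -169*(-1/6353) = 169/6353 ≈ 0.026602)
t = -71330301/169 (t = 7 - 11228/169/6353 = 7 - 11228*6353/169 = 7 - 71331484/169 = -71330301/169 ≈ -4.2207e+5)
v(Y) = -3/2 (v(Y) = 3/(164 - 166) = 3/(-2) = 3*(-½) = -3/2)
(21124 - t) + v((2 + 7)*3) = (21124 - 1*(-71330301/169)) - 3/2 = (21124 + 71330301/169) - 3/2 = 74900257/169 - 3/2 = 149800007/338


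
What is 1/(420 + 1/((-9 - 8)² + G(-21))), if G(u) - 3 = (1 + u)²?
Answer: 692/290641 ≈ 0.0023809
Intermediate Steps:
G(u) = 3 + (1 + u)²
1/(420 + 1/((-9 - 8)² + G(-21))) = 1/(420 + 1/((-9 - 8)² + (3 + (1 - 21)²))) = 1/(420 + 1/((-17)² + (3 + (-20)²))) = 1/(420 + 1/(289 + (3 + 400))) = 1/(420 + 1/(289 + 403)) = 1/(420 + 1/692) = 1/(290641/692) = 692/290641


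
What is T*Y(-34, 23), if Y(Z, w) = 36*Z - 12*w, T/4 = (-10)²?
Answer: -600000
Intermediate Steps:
T = 400 (T = 4*(-10)² = 4*100 = 400)
Y(Z, w) = -12*w + 36*Z
T*Y(-34, 23) = 400*(-12*23 + 36*(-34)) = 400*(-276 - 1224) = 400*(-1500) = -600000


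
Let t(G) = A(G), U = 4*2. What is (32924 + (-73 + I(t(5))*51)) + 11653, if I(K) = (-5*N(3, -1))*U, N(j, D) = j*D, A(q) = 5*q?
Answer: 50624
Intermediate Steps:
U = 8
t(G) = 5*G
N(j, D) = D*j
I(K) = 120 (I(K) = -(-5)*3*8 = -5*(-3)*8 = 15*8 = 120)
(32924 + (-73 + I(t(5))*51)) + 11653 = (32924 + (-73 + 120*51)) + 11653 = (32924 + (-73 + 6120)) + 11653 = (32924 + 6047) + 11653 = 38971 + 11653 = 50624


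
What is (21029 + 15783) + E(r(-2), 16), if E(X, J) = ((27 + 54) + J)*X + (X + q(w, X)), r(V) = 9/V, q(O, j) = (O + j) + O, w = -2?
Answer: 72725/2 ≈ 36363.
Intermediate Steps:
q(O, j) = j + 2*O
E(X, J) = -4 + 2*X + X*(81 + J) (E(X, J) = ((27 + 54) + J)*X + (X + (X + 2*(-2))) = (81 + J)*X + (X + (X - 4)) = X*(81 + J) + (X + (-4 + X)) = X*(81 + J) + (-4 + 2*X) = -4 + 2*X + X*(81 + J))
(21029 + 15783) + E(r(-2), 16) = (21029 + 15783) + (-4 + 83*(9/(-2)) + 16*(9/(-2))) = 36812 + (-4 + 83*(9*(-½)) + 16*(9*(-½))) = 36812 + (-4 + 83*(-9/2) + 16*(-9/2)) = 36812 + (-4 - 747/2 - 72) = 36812 - 899/2 = 72725/2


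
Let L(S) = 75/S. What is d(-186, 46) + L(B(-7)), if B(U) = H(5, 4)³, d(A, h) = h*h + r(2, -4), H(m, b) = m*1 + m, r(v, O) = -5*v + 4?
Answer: 84403/40 ≈ 2110.1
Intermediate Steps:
r(v, O) = 4 - 5*v
H(m, b) = 2*m (H(m, b) = m + m = 2*m)
d(A, h) = -6 + h² (d(A, h) = h*h + (4 - 5*2) = h² + (4 - 10) = h² - 6 = -6 + h²)
B(U) = 1000 (B(U) = (2*5)³ = 10³ = 1000)
d(-186, 46) + L(B(-7)) = (-6 + 46²) + 75/1000 = (-6 + 2116) + 75*(1/1000) = 2110 + 3/40 = 84403/40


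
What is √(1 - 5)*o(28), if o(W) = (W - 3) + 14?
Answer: 78*I ≈ 78.0*I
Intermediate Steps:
o(W) = 11 + W (o(W) = (-3 + W) + 14 = 11 + W)
√(1 - 5)*o(28) = √(1 - 5)*(11 + 28) = √(-4)*39 = (2*I)*39 = 78*I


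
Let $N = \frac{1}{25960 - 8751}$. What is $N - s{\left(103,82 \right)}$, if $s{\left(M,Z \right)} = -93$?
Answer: $\frac{1600438}{17209} \approx 93.0$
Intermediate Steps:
$N = \frac{1}{17209} \approx 5.8109 \cdot 10^{-5}$
$N - s{\left(103,82 \right)} = \frac{1}{17209} - -93 = \frac{1}{17209} + 93 = \frac{1600438}{17209}$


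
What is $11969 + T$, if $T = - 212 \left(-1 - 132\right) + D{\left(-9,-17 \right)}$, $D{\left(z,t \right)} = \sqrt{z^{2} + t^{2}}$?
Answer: $40165 + \sqrt{370} \approx 40184.0$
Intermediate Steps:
$D{\left(z,t \right)} = \sqrt{t^{2} + z^{2}}$
$T = 28196 + \sqrt{370}$ ($T = - 212 \left(-1 - 132\right) + \sqrt{\left(-17\right)^{2} + \left(-9\right)^{2}} = - 212 \left(-1 - 132\right) + \sqrt{289 + 81} = \left(-212\right) \left(-133\right) + \sqrt{370} = 28196 + \sqrt{370} \approx 28215.0$)
$11969 + T = 11969 + \left(28196 + \sqrt{370}\right) = 40165 + \sqrt{370}$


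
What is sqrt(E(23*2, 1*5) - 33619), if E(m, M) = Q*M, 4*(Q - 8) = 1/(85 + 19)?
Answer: I*sqrt(363190334)/104 ≈ 183.25*I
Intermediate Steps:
Q = 3329/416 (Q = 8 + 1/(4*(85 + 19)) = 8 + (1/4)/104 = 8 + (1/4)*(1/104) = 8 + 1/416 = 3329/416 ≈ 8.0024)
E(m, M) = 3329*M/416
sqrt(E(23*2, 1*5) - 33619) = sqrt(3329*(1*5)/416 - 33619) = sqrt((3329/416)*5 - 33619) = sqrt(16645/416 - 33619) = sqrt(-13968859/416) = I*sqrt(363190334)/104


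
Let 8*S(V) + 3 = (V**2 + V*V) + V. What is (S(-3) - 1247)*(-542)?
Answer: 675061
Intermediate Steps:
S(V) = -3/8 + V**2/4 + V/8 (S(V) = -3/8 + ((V**2 + V*V) + V)/8 = -3/8 + ((V**2 + V**2) + V)/8 = -3/8 + (2*V**2 + V)/8 = -3/8 + (V + 2*V**2)/8 = -3/8 + (V**2/4 + V/8) = -3/8 + V**2/4 + V/8)
(S(-3) - 1247)*(-542) = ((-3/8 + (1/4)*(-3)**2 + (1/8)*(-3)) - 1247)*(-542) = ((-3/8 + (1/4)*9 - 3/8) - 1247)*(-542) = ((-3/8 + 9/4 - 3/8) - 1247)*(-542) = (3/2 - 1247)*(-542) = -2491/2*(-542) = 675061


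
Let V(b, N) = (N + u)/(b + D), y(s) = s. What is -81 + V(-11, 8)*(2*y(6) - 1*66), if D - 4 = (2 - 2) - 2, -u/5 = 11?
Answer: -363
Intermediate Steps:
u = -55 (u = -5*11 = -55)
D = 2 (D = 4 + ((2 - 2) - 2) = 4 + (0 - 2) = 4 - 2 = 2)
V(b, N) = (-55 + N)/(2 + b) (V(b, N) = (N - 55)/(b + 2) = (-55 + N)/(2 + b))
-81 + V(-11, 8)*(2*y(6) - 1*66) = -81 + ((-55 + 8)/(2 - 11))*(2*6 - 1*66) = -81 + (-47/(-9))*(12 - 66) = -81 - ⅑*(-47)*(-54) = -81 + (47/9)*(-54) = -81 - 282 = -363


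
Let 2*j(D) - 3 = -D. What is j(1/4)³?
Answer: 1331/512 ≈ 2.5996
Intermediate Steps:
j(D) = 3/2 - D/2 (j(D) = 3/2 + (-D)/2 = 3/2 - D/2)
j(1/4)³ = (3/2 - ½/4)³ = (3/2 - ½*¼)³ = (3/2 - ⅛)³ = (11/8)³ = 1331/512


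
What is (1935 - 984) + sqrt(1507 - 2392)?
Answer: 951 + I*sqrt(885) ≈ 951.0 + 29.749*I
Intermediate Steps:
(1935 - 984) + sqrt(1507 - 2392) = 951 + sqrt(-885) = 951 + I*sqrt(885)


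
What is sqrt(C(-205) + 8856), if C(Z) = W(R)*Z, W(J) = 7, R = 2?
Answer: sqrt(7421) ≈ 86.145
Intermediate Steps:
C(Z) = 7*Z
sqrt(C(-205) + 8856) = sqrt(7*(-205) + 8856) = sqrt(-1435 + 8856) = sqrt(7421)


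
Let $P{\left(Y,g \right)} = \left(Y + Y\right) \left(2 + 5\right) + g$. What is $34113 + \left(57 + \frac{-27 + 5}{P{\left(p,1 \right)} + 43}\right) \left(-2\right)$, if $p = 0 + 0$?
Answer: $34000$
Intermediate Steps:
$p = 0$
$P{\left(Y,g \right)} = g + 14 Y$ ($P{\left(Y,g \right)} = 2 Y 7 + g = 14 Y + g = g + 14 Y$)
$34113 + \left(57 + \frac{-27 + 5}{P{\left(p,1 \right)} + 43}\right) \left(-2\right) = 34113 + \left(57 + \frac{-27 + 5}{\left(1 + 14 \cdot 0\right) + 43}\right) \left(-2\right) = 34113 + \left(57 - \frac{22}{\left(1 + 0\right) + 43}\right) \left(-2\right) = 34113 + \left(57 - \frac{22}{1 + 43}\right) \left(-2\right) = 34113 + \left(57 - \frac{22}{44}\right) \left(-2\right) = 34113 + \left(57 - \frac{1}{2}\right) \left(-2\right) = 34113 + \frac{113}{2} \left(-2\right) = 34113 - 113 = 34000$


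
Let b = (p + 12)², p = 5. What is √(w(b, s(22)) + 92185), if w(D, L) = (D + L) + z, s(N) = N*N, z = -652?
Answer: √92306 ≈ 303.82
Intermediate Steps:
b = 289 (b = (5 + 12)² = 17² = 289)
s(N) = N²
w(D, L) = -652 + D + L (w(D, L) = (D + L) - 652 = -652 + D + L)
√(w(b, s(22)) + 92185) = √((-652 + 289 + 22²) + 92185) = √((-652 + 289 + 484) + 92185) = √(121 + 92185) = √92306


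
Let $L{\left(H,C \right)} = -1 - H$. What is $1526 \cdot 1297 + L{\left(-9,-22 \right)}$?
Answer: $1979230$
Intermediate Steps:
$1526 \cdot 1297 + L{\left(-9,-22 \right)} = 1526 \cdot 1297 - -8 = 1979222 + \left(-1 + 9\right) = 1979222 + 8 = 1979230$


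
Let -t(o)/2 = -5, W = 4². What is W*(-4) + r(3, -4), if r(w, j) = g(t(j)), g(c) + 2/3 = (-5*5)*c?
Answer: -944/3 ≈ -314.67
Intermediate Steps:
W = 16
t(o) = 10 (t(o) = -2*(-5) = 10)
g(c) = -⅔ - 25*c (g(c) = -⅔ + (-5*5)*c = -⅔ - 25*c)
r(w, j) = -752/3 (r(w, j) = -⅔ - 25*10 = -⅔ - 250 = -752/3)
W*(-4) + r(3, -4) = 16*(-4) - 752/3 = -64 - 752/3 = -944/3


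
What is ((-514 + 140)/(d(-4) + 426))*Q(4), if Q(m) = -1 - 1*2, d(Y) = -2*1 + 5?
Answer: 34/13 ≈ 2.6154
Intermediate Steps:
d(Y) = 3 (d(Y) = -2 + 5 = 3)
Q(m) = -3 (Q(m) = -1 - 2 = -3)
((-514 + 140)/(d(-4) + 426))*Q(4) = ((-514 + 140)/(3 + 426))*(-3) = -374/429*(-3) = -374*1/429*(-3) = -34/39*(-3) = 34/13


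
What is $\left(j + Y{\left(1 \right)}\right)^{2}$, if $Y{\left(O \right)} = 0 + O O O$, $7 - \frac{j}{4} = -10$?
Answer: $4761$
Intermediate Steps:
$j = 68$ ($j = 28 - -40 = 28 + 40 = 68$)
$Y{\left(O \right)} = O^{3}$ ($Y{\left(O \right)} = 0 + O O^{2} = 0 + O^{3} = O^{3}$)
$\left(j + Y{\left(1 \right)}\right)^{2} = \left(68 + 1^{3}\right)^{2} = \left(68 + 1\right)^{2} = 69^{2} = 4761$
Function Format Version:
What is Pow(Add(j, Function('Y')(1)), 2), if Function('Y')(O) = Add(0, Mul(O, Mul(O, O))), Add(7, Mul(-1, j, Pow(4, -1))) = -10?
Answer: 4761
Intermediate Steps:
j = 68 (j = Add(28, Mul(-4, -10)) = Add(28, 40) = 68)
Function('Y')(O) = Pow(O, 3) (Function('Y')(O) = Add(0, Mul(O, Pow(O, 2))) = Add(0, Pow(O, 3)) = Pow(O, 3))
Pow(Add(j, Function('Y')(1)), 2) = Pow(Add(68, Pow(1, 3)), 2) = Pow(Add(68, 1), 2) = Pow(69, 2) = 4761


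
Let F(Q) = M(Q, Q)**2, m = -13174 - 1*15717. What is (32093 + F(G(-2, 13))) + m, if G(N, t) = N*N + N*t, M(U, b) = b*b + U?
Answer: 216646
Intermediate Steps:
m = -28891 (m = -13174 - 15717 = -28891)
M(U, b) = U + b**2 (M(U, b) = b**2 + U = U + b**2)
G(N, t) = N**2 + N*t
F(Q) = (Q + Q**2)**2
(32093 + F(G(-2, 13))) + m = (32093 + (-2*(-2 + 13))**2*(1 - 2*(-2 + 13))**2) - 28891 = (32093 + (-2*11)**2*(1 - 2*11)**2) - 28891 = (32093 + (-22)**2*(1 - 22)**2) - 28891 = (32093 + 484*(-21)**2) - 28891 = (32093 + 484*441) - 28891 = (32093 + 213444) - 28891 = 245537 - 28891 = 216646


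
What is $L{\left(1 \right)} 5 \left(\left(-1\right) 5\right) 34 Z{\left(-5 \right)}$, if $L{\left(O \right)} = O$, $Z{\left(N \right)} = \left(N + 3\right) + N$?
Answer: $5950$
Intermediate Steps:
$Z{\left(N \right)} = 3 + 2 N$ ($Z{\left(N \right)} = \left(3 + N\right) + N = 3 + 2 N$)
$L{\left(1 \right)} 5 \left(\left(-1\right) 5\right) 34 Z{\left(-5 \right)} = 1 \cdot 5 \left(\left(-1\right) 5\right) 34 \left(3 + 2 \left(-5\right)\right) = 5 \left(-5\right) 34 \left(3 - 10\right) = \left(-25\right) 34 \left(-7\right) = \left(-850\right) \left(-7\right) = 5950$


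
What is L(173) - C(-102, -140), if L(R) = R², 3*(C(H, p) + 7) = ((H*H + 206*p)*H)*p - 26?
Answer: 263355914/3 ≈ 8.7785e+7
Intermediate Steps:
C(H, p) = -47/3 + H*p*(H² + 206*p)/3 (C(H, p) = -7 + (((H*H + 206*p)*H)*p - 26)/3 = -7 + (((H² + 206*p)*H)*p - 26)/3 = -7 + ((H*(H² + 206*p))*p - 26)/3 = -7 + (H*p*(H² + 206*p) - 26)/3 = -7 + (-26 + H*p*(H² + 206*p))/3 = -7 + (-26/3 + H*p*(H² + 206*p)/3) = -47/3 + H*p*(H² + 206*p)/3)
L(173) - C(-102, -140) = 173² - (-47/3 + (⅓)*(-140)*(-102)³ + (206/3)*(-102)*(-140)²) = 29929 - (-47/3 + (⅓)*(-140)*(-1061208) + (206/3)*(-102)*19600) = 29929 - (-47/3 + 49523040 - 137278400) = 29929 - 1*(-263266127/3) = 29929 + 263266127/3 = 263355914/3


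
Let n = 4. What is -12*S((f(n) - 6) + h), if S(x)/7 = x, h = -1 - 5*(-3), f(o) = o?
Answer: -1008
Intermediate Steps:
h = 14 (h = -1 + 15 = 14)
S(x) = 7*x
-12*S((f(n) - 6) + h) = -84*((4 - 6) + 14) = -84*(-2 + 14) = -84*12 = -12*84 = -1008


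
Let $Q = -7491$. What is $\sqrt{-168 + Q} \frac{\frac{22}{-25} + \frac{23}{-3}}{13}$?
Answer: $- \frac{641 i \sqrt{851}}{325} \approx - 57.536 i$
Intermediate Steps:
$\sqrt{-168 + Q} \frac{\frac{22}{-25} + \frac{23}{-3}}{13} = \sqrt{-168 - 7491} \frac{\frac{22}{-25} + \frac{23}{-3}}{13} = \sqrt{-7659} \left(22 \left(- \frac{1}{25}\right) + 23 \left(- \frac{1}{3}\right)\right) \frac{1}{13} = 3 i \sqrt{851} \left(- \frac{22}{25} - \frac{23}{3}\right) \frac{1}{13} = 3 i \sqrt{851} \left(\left(- \frac{641}{75}\right) \frac{1}{13}\right) = 3 i \sqrt{851} \left(- \frac{641}{975}\right) = - \frac{641 i \sqrt{851}}{325}$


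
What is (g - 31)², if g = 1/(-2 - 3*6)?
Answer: 385641/400 ≈ 964.10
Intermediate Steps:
g = -1/20 (g = 1/(-2 - 18) = 1/(-20) = -1/20 ≈ -0.050000)
(g - 31)² = (-1/20 - 31)² = (-621/20)² = 385641/400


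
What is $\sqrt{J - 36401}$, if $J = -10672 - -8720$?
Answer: $i \sqrt{38353} \approx 195.84 i$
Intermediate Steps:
$J = -1952$ ($J = -10672 + 8720 = -1952$)
$\sqrt{J - 36401} = \sqrt{-1952 - 36401} = \sqrt{-38353} = i \sqrt{38353}$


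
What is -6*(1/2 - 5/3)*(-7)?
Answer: -49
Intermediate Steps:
-6*(1/2 - 5/3)*(-7) = -6*(1*(½) - 5*⅓)*(-7) = -6*(½ - 5/3)*(-7) = -6*(-7/6)*(-7) = 7*(-7) = -49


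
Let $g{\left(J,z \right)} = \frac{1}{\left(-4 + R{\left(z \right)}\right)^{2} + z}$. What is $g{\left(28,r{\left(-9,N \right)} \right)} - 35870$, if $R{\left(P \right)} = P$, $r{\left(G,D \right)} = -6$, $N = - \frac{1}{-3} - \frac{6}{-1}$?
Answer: $- \frac{3371779}{94} \approx -35870.0$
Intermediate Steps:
$N = \frac{19}{3}$ ($N = \left(-1\right) \left(- \frac{1}{3}\right) - -6 = \frac{1}{3} + 6 = \frac{19}{3} \approx 6.3333$)
$g{\left(J,z \right)} = \frac{1}{z + \left(-4 + z\right)^{2}}$ ($g{\left(J,z \right)} = \frac{1}{\left(-4 + z\right)^{2} + z} = \frac{1}{z + \left(-4 + z\right)^{2}}$)
$g{\left(28,r{\left(-9,N \right)} \right)} - 35870 = \frac{1}{-6 + \left(-4 - 6\right)^{2}} - 35870 = \frac{1}{-6 + \left(-10\right)^{2}} - 35870 = \frac{1}{-6 + 100} - 35870 = \frac{1}{94} - 35870 = - \frac{3371779}{94}$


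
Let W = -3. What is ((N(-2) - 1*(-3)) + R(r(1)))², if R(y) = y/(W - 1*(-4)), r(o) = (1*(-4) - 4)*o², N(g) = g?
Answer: 49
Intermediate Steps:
r(o) = -8*o² (r(o) = (-4 - 4)*o² = -8*o²)
R(y) = y (R(y) = y/(-3 - 1*(-4)) = y/(-3 + 4) = y/1 = y*1 = y)
((N(-2) - 1*(-3)) + R(r(1)))² = ((-2 - 1*(-3)) - 8*1²)² = ((-2 + 3) - 8*1)² = (1 - 8)² = (-7)² = 49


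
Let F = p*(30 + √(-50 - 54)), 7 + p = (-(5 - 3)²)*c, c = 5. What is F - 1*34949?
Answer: -35759 - 54*I*√26 ≈ -35759.0 - 275.35*I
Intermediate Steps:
p = -27 (p = -7 - (5 - 3)²*5 = -7 - 1*2²*5 = -7 - 1*4*5 = -7 - 4*5 = -7 - 20 = -27)
F = -810 - 54*I*√26 (F = -27*(30 + √(-50 - 54)) = -27*(30 + √(-104)) = -27*(30 + 2*I*√26) = -810 - 54*I*√26 ≈ -810.0 - 275.35*I)
F - 1*34949 = (-810 - 54*I*√26) - 1*34949 = (-810 - 54*I*√26) - 34949 = -35759 - 54*I*√26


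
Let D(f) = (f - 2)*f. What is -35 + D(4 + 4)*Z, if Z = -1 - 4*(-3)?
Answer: 493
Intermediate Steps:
D(f) = f*(-2 + f) (D(f) = (-2 + f)*f = f*(-2 + f))
Z = 11 (Z = -1 + 12 = 11)
-35 + D(4 + 4)*Z = -35 + ((4 + 4)*(-2 + (4 + 4)))*11 = -35 + (8*(-2 + 8))*11 = -35 + (8*6)*11 = -35 + 48*11 = -35 + 528 = 493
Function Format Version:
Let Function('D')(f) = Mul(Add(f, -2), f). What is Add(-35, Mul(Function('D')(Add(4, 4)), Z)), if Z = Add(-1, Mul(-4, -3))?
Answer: 493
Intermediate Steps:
Function('D')(f) = Mul(f, Add(-2, f)) (Function('D')(f) = Mul(Add(-2, f), f) = Mul(f, Add(-2, f)))
Z = 11 (Z = Add(-1, 12) = 11)
Add(-35, Mul(Function('D')(Add(4, 4)), Z)) = Add(-35, Mul(Mul(Add(4, 4), Add(-2, Add(4, 4))), 11)) = Add(-35, Mul(Mul(8, Add(-2, 8)), 11)) = Add(-35, Mul(Mul(8, 6), 11)) = Add(-35, Mul(48, 11)) = Add(-35, 528) = 493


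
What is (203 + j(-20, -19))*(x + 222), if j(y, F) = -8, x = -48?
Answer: 33930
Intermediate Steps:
(203 + j(-20, -19))*(x + 222) = (203 - 8)*(-48 + 222) = 195*174 = 33930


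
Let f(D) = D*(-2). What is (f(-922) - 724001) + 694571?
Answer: -27586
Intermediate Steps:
f(D) = -2*D
(f(-922) - 724001) + 694571 = (-2*(-922) - 724001) + 694571 = (1844 - 724001) + 694571 = -722157 + 694571 = -27586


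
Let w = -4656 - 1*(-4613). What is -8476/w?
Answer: 8476/43 ≈ 197.12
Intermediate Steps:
w = -43 (w = -4656 + 4613 = -43)
-8476/w = -8476/(-43) = -8476*(-1/43) = 8476/43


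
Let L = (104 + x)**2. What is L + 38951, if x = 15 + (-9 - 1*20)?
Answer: 47051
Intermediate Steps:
x = -14 (x = 15 + (-9 - 20) = 15 - 29 = -14)
L = 8100 (L = (104 - 14)**2 = 90**2 = 8100)
L + 38951 = 8100 + 38951 = 47051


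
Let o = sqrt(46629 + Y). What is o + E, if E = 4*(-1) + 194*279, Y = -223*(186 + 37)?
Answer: 54122 + 10*I*sqrt(31) ≈ 54122.0 + 55.678*I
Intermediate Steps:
Y = -49729 (Y = -223*223 = -49729)
E = 54122 (E = -4 + 54126 = 54122)
o = 10*I*sqrt(31) (o = sqrt(46629 - 49729) = sqrt(-3100) = 10*I*sqrt(31) ≈ 55.678*I)
o + E = 10*I*sqrt(31) + 54122 = 54122 + 10*I*sqrt(31)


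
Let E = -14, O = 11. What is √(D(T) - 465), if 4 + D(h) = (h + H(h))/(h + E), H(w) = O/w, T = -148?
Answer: I*√92276594/444 ≈ 21.635*I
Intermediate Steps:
H(w) = 11/w
D(h) = -4 + (h + 11/h)/(-14 + h) (D(h) = -4 + (h + 11/h)/(h - 14) = -4 + (h + 11/h)/(-14 + h))
√(D(T) - 465) = √((11 - 148*(56 - 3*(-148)))/((-148)*(-14 - 148)) - 465) = √(-1/148*(11 - 148*(56 + 444))/(-162) - 465) = √(-1/148*(-1/162)*(11 - 148*500) - 465) = √(-1/148*(-1/162)*(11 - 74000) - 465) = √(-1/148*(-1/162)*(-73989) - 465) = √(-8221/2664 - 465) = √(-1246981/2664) = I*√92276594/444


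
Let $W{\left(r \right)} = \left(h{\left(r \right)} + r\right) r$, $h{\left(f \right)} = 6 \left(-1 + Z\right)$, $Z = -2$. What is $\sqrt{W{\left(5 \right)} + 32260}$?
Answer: $\sqrt{32195} \approx 179.43$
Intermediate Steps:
$h{\left(f \right)} = -18$ ($h{\left(f \right)} = 6 \left(-1 - 2\right) = 6 \left(-3\right) = -18$)
$W{\left(r \right)} = r \left(-18 + r\right)$ ($W{\left(r \right)} = \left(-18 + r\right) r = r \left(-18 + r\right)$)
$\sqrt{W{\left(5 \right)} + 32260} = \sqrt{5 \left(-18 + 5\right) + 32260} = \sqrt{5 \left(-13\right) + 32260} = \sqrt{-65 + 32260} = \sqrt{32195}$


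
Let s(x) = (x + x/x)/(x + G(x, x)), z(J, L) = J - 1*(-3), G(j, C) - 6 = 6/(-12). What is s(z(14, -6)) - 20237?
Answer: -101181/5 ≈ -20236.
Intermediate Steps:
G(j, C) = 11/2 (G(j, C) = 6 + 6/(-12) = 6 + 6*(-1/12) = 6 - 1/2 = 11/2)
z(J, L) = 3 + J (z(J, L) = J + 3 = 3 + J)
s(x) = (1 + x)/(11/2 + x) (s(x) = (x + x/x)/(x + 11/2) = (x + 1)/(11/2 + x) = (1 + x)/(11/2 + x))
s(z(14, -6)) - 20237 = 2*(1 + (3 + 14))/(11 + 2*(3 + 14)) - 20237 = 2*(1 + 17)/(11 + 2*17) - 20237 = 2*18/(11 + 34) - 20237 = 2*18/45 - 20237 = 2*(1/45)*18 - 20237 = 4/5 - 20237 = -101181/5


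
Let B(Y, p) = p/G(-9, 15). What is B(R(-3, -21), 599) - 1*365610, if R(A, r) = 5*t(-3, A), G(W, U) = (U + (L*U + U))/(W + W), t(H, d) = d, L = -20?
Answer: -5483551/15 ≈ -3.6557e+5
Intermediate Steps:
G(W, U) = -9*U/W (G(W, U) = (U + (-20*U + U))/(W + W) = (U - 19*U)/((2*W)) = (-18*U)*(1/(2*W)) = -9*U/W)
R(A, r) = 5*A
B(Y, p) = p/15 (B(Y, p) = p/((-9*15/(-9))) = p/((-9*15*(-⅑))) = p/15)
B(R(-3, -21), 599) - 1*365610 = (1/15)*599 - 1*365610 = 599/15 - 365610 = -5483551/15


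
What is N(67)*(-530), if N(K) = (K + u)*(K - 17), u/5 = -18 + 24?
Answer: -2570500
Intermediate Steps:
u = 30 (u = 5*(-18 + 24) = 5*6 = 30)
N(K) = (-17 + K)*(30 + K) (N(K) = (K + 30)*(K - 17) = (30 + K)*(-17 + K) = (-17 + K)*(30 + K))
N(67)*(-530) = (-510 + 67² + 13*67)*(-530) = (-510 + 4489 + 871)*(-530) = 4850*(-530) = -2570500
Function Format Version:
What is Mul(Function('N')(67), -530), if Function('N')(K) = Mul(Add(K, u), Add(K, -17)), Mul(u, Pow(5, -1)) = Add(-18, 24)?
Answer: -2570500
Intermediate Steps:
u = 30 (u = Mul(5, Add(-18, 24)) = Mul(5, 6) = 30)
Function('N')(K) = Mul(Add(-17, K), Add(30, K)) (Function('N')(K) = Mul(Add(K, 30), Add(K, -17)) = Mul(Add(30, K), Add(-17, K)) = Mul(Add(-17, K), Add(30, K)))
Mul(Function('N')(67), -530) = Mul(Add(-510, Pow(67, 2), Mul(13, 67)), -530) = Mul(Add(-510, 4489, 871), -530) = Mul(4850, -530) = -2570500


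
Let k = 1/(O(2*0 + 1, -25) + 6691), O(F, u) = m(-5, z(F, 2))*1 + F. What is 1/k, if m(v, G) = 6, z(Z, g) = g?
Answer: 6698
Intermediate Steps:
O(F, u) = 6 + F (O(F, u) = 6*1 + F = 6 + F)
k = 1/6698 (k = 1/((6 + (2*0 + 1)) + 6691) = 1/((6 + (0 + 1)) + 6691) = 1/((6 + 1) + 6691) = 1/(7 + 6691) = 1/6698 ≈ 0.00014930)
1/k = 1/(1/6698) = 6698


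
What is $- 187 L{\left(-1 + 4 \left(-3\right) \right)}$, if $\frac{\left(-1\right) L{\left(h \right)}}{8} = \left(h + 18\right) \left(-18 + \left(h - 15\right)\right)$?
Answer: $-344080$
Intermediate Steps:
$L{\left(h \right)} = - 8 \left(-33 + h\right) \left(18 + h\right)$ ($L{\left(h \right)} = - 8 \left(h + 18\right) \left(-18 + \left(h - 15\right)\right) = - 8 \left(18 + h\right) \left(-18 + \left(-15 + h\right)\right) = - 8 \left(18 + h\right) \left(-33 + h\right) = - 8 \left(-33 + h\right) \left(18 + h\right)$)
$- 187 L{\left(-1 + 4 \left(-3\right) \right)} = - 187 \left(4752 - 8 \left(-1 + 4 \left(-3\right)\right)^{2} + 120 \left(-1 + 4 \left(-3\right)\right)\right) = - 187 \left(4752 - 8 \left(-1 - 12\right)^{2} + 120 \left(-1 - 12\right)\right) = - 187 \left(4752 - 8 \left(-13\right)^{2} + 120 \left(-13\right)\right) = - 187 \left(4752 - 1352 - 1560\right) = \left(-187\right) 1840 = -344080$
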